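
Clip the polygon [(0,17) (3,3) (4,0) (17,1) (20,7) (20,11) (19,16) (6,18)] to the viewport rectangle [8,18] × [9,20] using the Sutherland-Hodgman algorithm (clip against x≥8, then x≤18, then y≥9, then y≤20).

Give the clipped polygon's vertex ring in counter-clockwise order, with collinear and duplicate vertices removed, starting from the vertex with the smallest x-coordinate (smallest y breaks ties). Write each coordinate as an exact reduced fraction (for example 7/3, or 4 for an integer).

Clipped polygon: [(8,9) (18,9) (18,210/13) (8,230/13)]

1. After x ≥ 8: [(8,4/13) (17,1) (20,7) (20,11) (19,16) (8,230/13)]
2. After x ≤ 18: [(8,4/13) (17,1) (18,3) (18,210/13) (8,230/13)]
3. After y ≥ 9: [(8,9) (18,9) (18,210/13) (8,230/13)]
4. After y ≤ 20: [(8,9) (18,9) (18,210/13) (8,230/13)]
5. Canonical ring: [(8,9) (18,9) (18,210/13) (8,230/13)]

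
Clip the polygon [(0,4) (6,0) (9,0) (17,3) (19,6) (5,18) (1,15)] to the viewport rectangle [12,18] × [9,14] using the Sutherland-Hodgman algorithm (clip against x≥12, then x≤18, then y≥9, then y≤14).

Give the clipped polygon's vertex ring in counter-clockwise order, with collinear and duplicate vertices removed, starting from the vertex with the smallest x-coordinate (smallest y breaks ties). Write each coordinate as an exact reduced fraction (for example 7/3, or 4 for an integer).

Clipped polygon: [(12,9) (31/2,9) (12,12)]

1. After x ≥ 12: [(12,9/8) (17,3) (19,6) (12,12)]
2. After x ≤ 18: [(12,9/8) (17,3) (18,9/2) (18,48/7) (12,12)]
3. After y ≥ 9: [(12,9) (31/2,9) (12,12)]
4. After y ≤ 14: [(12,9) (31/2,9) (12,12)]
5. Canonical ring: [(12,9) (31/2,9) (12,12)]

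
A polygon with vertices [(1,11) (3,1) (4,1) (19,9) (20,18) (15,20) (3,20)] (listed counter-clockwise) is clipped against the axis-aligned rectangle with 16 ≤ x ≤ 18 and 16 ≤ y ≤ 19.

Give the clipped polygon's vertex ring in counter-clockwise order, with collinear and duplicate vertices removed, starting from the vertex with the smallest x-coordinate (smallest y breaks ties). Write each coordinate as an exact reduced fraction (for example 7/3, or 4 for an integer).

1. After x ≥ 16: [(16,37/5) (19,9) (20,18) (16,98/5)]
2. After x ≤ 18: [(16,37/5) (18,127/15) (18,94/5) (16,98/5)]
3. After y ≥ 16: [(16,16) (18,16) (18,94/5) (16,98/5)]
4. After y ≤ 19: [(16,19) (16,16) (18,16) (18,94/5) (35/2,19)]
5. Canonical ring: [(16,16) (18,16) (18,94/5) (35/2,19) (16,19)]

Clipped polygon: [(16,16) (18,16) (18,94/5) (35/2,19) (16,19)]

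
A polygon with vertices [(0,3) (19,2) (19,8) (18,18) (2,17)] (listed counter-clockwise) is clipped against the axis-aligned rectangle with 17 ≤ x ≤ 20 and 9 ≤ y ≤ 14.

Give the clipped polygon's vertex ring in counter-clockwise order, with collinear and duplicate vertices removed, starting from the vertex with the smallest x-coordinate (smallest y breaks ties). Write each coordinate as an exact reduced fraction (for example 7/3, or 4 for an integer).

1. After x ≥ 17: [(17,40/19) (19,2) (19,8) (18,18) (17,287/16)]
2. After x ≤ 20: [(17,40/19) (19,2) (19,8) (18,18) (17,287/16)]
3. After y ≥ 9: [(17,9) (189/10,9) (18,18) (17,287/16)]
4. After y ≤ 14: [(17,14) (17,9) (189/10,9) (92/5,14)]
5. Canonical ring: [(17,9) (189/10,9) (92/5,14) (17,14)]

Clipped polygon: [(17,9) (189/10,9) (92/5,14) (17,14)]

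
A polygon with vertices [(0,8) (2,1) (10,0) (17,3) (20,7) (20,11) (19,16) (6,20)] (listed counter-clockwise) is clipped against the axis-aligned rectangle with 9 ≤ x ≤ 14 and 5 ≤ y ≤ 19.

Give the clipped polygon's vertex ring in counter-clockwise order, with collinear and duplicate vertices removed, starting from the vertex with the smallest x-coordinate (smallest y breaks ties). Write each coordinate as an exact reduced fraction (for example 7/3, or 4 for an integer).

Clipped polygon: [(9,5) (14,5) (14,228/13) (37/4,19) (9,19)]

1. After x ≥ 9: [(9,1/8) (10,0) (17,3) (20,7) (20,11) (19,16) (9,248/13)]
2. After x ≤ 14: [(9,1/8) (10,0) (14,12/7) (14,228/13) (9,248/13)]
3. After y ≥ 5: [(9,5) (14,5) (14,228/13) (9,248/13)]
4. After y ≤ 19: [(9,19) (9,5) (14,5) (14,228/13) (37/4,19)]
5. Canonical ring: [(9,5) (14,5) (14,228/13) (37/4,19) (9,19)]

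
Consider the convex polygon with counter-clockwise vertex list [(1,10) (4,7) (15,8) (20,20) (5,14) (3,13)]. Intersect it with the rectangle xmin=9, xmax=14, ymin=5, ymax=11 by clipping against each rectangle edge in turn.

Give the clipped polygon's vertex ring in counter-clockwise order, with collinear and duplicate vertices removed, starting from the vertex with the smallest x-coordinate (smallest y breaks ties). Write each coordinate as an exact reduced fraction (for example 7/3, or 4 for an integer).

Clipped polygon: [(9,82/11) (14,87/11) (14,11) (9,11)]

1. After x ≥ 9: [(9,82/11) (15,8) (20,20) (9,78/5)]
2. After x ≤ 14: [(9,82/11) (14,87/11) (14,88/5) (9,78/5)]
3. After y ≥ 5: [(9,82/11) (14,87/11) (14,88/5) (9,78/5)]
4. After y ≤ 11: [(9,11) (9,82/11) (14,87/11) (14,11)]
5. Canonical ring: [(9,82/11) (14,87/11) (14,11) (9,11)]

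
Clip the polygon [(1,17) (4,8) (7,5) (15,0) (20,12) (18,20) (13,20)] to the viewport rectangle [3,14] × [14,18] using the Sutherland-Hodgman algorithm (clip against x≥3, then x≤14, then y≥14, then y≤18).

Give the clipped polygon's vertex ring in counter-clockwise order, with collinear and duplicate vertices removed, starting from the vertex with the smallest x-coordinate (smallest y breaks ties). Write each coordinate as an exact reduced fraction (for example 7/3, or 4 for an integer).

1. After x ≥ 3: [(3,35/2) (3,11) (4,8) (7,5) (15,0) (20,12) (18,20) (13,20)]
2. After x ≤ 14: [(3,35/2) (3,11) (4,8) (7,5) (14,5/8) (14,20) (13,20)]
3. After y ≥ 14: [(3,35/2) (3,14) (14,14) (14,20) (13,20)]
4. After y ≤ 18: [(5,18) (3,35/2) (3,14) (14,14) (14,18)]
5. Canonical ring: [(3,14) (14,14) (14,18) (5,18) (3,35/2)]

Clipped polygon: [(3,14) (14,14) (14,18) (5,18) (3,35/2)]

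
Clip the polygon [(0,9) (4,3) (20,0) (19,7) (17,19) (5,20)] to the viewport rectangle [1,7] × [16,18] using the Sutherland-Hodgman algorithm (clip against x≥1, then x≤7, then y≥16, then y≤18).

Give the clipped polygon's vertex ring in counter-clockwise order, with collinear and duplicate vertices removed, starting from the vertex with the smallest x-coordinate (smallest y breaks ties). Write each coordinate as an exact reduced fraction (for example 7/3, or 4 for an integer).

Clipped polygon: [(35/11,16) (7,16) (7,18) (45/11,18)]

1. After x ≥ 1: [(1,56/5) (1,15/2) (4,3) (20,0) (19,7) (17,19) (5,20)]
2. After x ≤ 7: [(1,56/5) (1,15/2) (4,3) (7,39/16) (7,119/6) (5,20)]
3. After y ≥ 16: [(35/11,16) (7,16) (7,119/6) (5,20)]
4. After y ≤ 18: [(45/11,18) (35/11,16) (7,16) (7,18)]
5. Canonical ring: [(35/11,16) (7,16) (7,18) (45/11,18)]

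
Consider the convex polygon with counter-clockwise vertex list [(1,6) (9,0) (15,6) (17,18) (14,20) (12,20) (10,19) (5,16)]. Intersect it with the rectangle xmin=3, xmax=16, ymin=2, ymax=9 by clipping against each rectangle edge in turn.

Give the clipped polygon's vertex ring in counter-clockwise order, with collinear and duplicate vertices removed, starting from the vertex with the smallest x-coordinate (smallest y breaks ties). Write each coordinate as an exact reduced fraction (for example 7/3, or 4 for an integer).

Clipped polygon: [(3,9/2) (19/3,2) (11,2) (15,6) (31/2,9) (3,9)]

1. After x ≥ 3: [(3,11) (3,9/2) (9,0) (15,6) (17,18) (14,20) (12,20) (10,19) (5,16)]
2. After x ≤ 16: [(3,11) (3,9/2) (9,0) (15,6) (16,12) (16,56/3) (14,20) (12,20) (10,19) (5,16)]
3. After y ≥ 2: [(3,11) (3,9/2) (19/3,2) (11,2) (15,6) (16,12) (16,56/3) (14,20) (12,20) (10,19) (5,16)]
4. After y ≤ 9: [(3,9) (3,9/2) (19/3,2) (11,2) (15,6) (31/2,9)]
5. Canonical ring: [(3,9/2) (19/3,2) (11,2) (15,6) (31/2,9) (3,9)]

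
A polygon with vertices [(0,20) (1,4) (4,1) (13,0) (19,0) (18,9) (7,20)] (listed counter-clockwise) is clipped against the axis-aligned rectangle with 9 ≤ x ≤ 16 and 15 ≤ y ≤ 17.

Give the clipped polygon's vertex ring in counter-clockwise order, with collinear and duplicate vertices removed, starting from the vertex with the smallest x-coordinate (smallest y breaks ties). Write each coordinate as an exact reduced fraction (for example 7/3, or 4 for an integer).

1. After x ≥ 9: [(9,4/9) (13,0) (19,0) (18,9) (9,18)]
2. After x ≤ 16: [(9,4/9) (13,0) (16,0) (16,11) (9,18)]
3. After y ≥ 15: [(9,15) (12,15) (9,18)]
4. After y ≤ 17: [(9,17) (9,15) (12,15) (10,17)]
5. Canonical ring: [(9,15) (12,15) (10,17) (9,17)]

Clipped polygon: [(9,15) (12,15) (10,17) (9,17)]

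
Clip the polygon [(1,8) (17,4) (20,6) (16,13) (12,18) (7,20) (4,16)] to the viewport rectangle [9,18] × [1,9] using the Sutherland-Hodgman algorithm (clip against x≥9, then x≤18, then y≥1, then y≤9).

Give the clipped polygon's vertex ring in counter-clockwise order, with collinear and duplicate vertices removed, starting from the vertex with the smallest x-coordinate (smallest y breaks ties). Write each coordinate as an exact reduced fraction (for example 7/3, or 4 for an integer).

Clipped polygon: [(9,6) (17,4) (18,14/3) (18,9) (9,9)]

1. After x ≥ 9: [(9,6) (17,4) (20,6) (16,13) (12,18) (9,96/5)]
2. After x ≤ 18: [(9,6) (17,4) (18,14/3) (18,19/2) (16,13) (12,18) (9,96/5)]
3. After y ≥ 1: [(9,6) (17,4) (18,14/3) (18,19/2) (16,13) (12,18) (9,96/5)]
4. After y ≤ 9: [(9,9) (9,6) (17,4) (18,14/3) (18,9)]
5. Canonical ring: [(9,6) (17,4) (18,14/3) (18,9) (9,9)]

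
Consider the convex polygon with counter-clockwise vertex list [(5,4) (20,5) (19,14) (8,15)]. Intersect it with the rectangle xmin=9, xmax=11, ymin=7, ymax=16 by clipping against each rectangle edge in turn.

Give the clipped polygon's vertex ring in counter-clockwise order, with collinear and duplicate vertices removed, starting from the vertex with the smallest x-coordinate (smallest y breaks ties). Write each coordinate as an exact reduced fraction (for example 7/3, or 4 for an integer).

1. After x ≥ 9: [(9,64/15) (20,5) (19,14) (9,164/11)]
2. After x ≤ 11: [(9,64/15) (11,22/5) (11,162/11) (9,164/11)]
3. After y ≥ 7: [(9,7) (11,7) (11,162/11) (9,164/11)]
4. After y ≤ 16: [(9,7) (11,7) (11,162/11) (9,164/11)]
5. Canonical ring: [(9,7) (11,7) (11,162/11) (9,164/11)]

Clipped polygon: [(9,7) (11,7) (11,162/11) (9,164/11)]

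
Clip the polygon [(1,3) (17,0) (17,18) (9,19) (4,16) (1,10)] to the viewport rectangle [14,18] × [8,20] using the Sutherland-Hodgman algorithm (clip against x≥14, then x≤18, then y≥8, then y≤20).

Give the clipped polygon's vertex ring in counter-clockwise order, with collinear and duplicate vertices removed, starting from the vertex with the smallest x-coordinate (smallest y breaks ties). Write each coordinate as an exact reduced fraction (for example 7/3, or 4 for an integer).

Clipped polygon: [(14,8) (17,8) (17,18) (14,147/8)]

1. After x ≥ 14: [(14,9/16) (17,0) (17,18) (14,147/8)]
2. After x ≤ 18: [(14,9/16) (17,0) (17,18) (14,147/8)]
3. After y ≥ 8: [(14,8) (17,8) (17,18) (14,147/8)]
4. After y ≤ 20: [(14,8) (17,8) (17,18) (14,147/8)]
5. Canonical ring: [(14,8) (17,8) (17,18) (14,147/8)]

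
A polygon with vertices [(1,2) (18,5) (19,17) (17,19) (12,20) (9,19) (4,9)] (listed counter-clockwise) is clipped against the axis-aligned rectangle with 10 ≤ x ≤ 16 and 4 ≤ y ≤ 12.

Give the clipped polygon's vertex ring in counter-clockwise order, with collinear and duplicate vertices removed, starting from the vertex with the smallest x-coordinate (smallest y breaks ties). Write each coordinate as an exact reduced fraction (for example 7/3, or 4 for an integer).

1. After x ≥ 10: [(10,61/17) (18,5) (19,17) (17,19) (12,20) (10,58/3)]
2. After x ≤ 16: [(10,61/17) (16,79/17) (16,96/5) (12,20) (10,58/3)]
3. After y ≥ 4: [(10,4) (37/3,4) (16,79/17) (16,96/5) (12,20) (10,58/3)]
4. After y ≤ 12: [(10,12) (10,4) (37/3,4) (16,79/17) (16,12)]
5. Canonical ring: [(10,4) (37/3,4) (16,79/17) (16,12) (10,12)]

Clipped polygon: [(10,4) (37/3,4) (16,79/17) (16,12) (10,12)]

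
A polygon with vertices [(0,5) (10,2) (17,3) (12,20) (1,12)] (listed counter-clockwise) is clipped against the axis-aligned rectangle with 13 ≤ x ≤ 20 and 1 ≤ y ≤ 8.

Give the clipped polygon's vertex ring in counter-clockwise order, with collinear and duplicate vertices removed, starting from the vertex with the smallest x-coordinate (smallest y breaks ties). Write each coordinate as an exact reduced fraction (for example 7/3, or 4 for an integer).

1. After x ≥ 13: [(13,17/7) (17,3) (13,83/5)]
2. After x ≤ 20: [(13,17/7) (17,3) (13,83/5)]
3. After y ≥ 1: [(13,17/7) (17,3) (13,83/5)]
4. After y ≤ 8: [(13,8) (13,17/7) (17,3) (264/17,8)]
5. Canonical ring: [(13,17/7) (17,3) (264/17,8) (13,8)]

Clipped polygon: [(13,17/7) (17,3) (264/17,8) (13,8)]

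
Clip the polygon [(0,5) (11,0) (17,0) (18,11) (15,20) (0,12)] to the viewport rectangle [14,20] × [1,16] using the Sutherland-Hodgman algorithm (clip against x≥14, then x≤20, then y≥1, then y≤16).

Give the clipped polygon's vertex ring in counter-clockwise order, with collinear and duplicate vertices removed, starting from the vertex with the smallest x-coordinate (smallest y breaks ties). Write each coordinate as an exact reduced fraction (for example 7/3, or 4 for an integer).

Clipped polygon: [(14,1) (188/11,1) (18,11) (49/3,16) (14,16)]

1. After x ≥ 14: [(14,0) (17,0) (18,11) (15,20) (14,292/15)]
2. After x ≤ 20: [(14,0) (17,0) (18,11) (15,20) (14,292/15)]
3. After y ≥ 1: [(14,1) (188/11,1) (18,11) (15,20) (14,292/15)]
4. After y ≤ 16: [(14,16) (14,1) (188/11,1) (18,11) (49/3,16)]
5. Canonical ring: [(14,1) (188/11,1) (18,11) (49/3,16) (14,16)]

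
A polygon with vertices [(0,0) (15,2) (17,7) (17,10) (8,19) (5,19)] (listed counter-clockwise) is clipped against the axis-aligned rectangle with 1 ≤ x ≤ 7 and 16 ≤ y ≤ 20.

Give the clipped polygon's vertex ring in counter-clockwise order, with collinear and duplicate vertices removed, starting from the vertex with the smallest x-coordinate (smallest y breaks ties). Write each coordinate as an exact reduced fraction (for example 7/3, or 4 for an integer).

Clipped polygon: [(80/19,16) (7,16) (7,19) (5,19)]

1. After x ≥ 1: [(1,19/5) (1,2/15) (15,2) (17,7) (17,10) (8,19) (5,19)]
2. After x ≤ 7: [(1,19/5) (1,2/15) (7,14/15) (7,19) (5,19)]
3. After y ≥ 16: [(80/19,16) (7,16) (7,19) (5,19)]
4. After y ≤ 20: [(80/19,16) (7,16) (7,19) (5,19)]
5. Canonical ring: [(80/19,16) (7,16) (7,19) (5,19)]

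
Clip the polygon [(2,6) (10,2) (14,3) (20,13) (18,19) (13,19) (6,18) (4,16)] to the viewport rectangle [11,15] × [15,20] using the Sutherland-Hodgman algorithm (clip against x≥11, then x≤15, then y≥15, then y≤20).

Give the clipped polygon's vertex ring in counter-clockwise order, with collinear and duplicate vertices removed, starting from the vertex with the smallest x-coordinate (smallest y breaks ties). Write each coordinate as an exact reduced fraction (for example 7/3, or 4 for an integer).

1. After x ≥ 11: [(11,9/4) (14,3) (20,13) (18,19) (13,19) (11,131/7)]
2. After x ≤ 15: [(11,9/4) (14,3) (15,14/3) (15,19) (13,19) (11,131/7)]
3. After y ≥ 15: [(11,15) (15,15) (15,19) (13,19) (11,131/7)]
4. After y ≤ 20: [(11,15) (15,15) (15,19) (13,19) (11,131/7)]
5. Canonical ring: [(11,15) (15,15) (15,19) (13,19) (11,131/7)]

Clipped polygon: [(11,15) (15,15) (15,19) (13,19) (11,131/7)]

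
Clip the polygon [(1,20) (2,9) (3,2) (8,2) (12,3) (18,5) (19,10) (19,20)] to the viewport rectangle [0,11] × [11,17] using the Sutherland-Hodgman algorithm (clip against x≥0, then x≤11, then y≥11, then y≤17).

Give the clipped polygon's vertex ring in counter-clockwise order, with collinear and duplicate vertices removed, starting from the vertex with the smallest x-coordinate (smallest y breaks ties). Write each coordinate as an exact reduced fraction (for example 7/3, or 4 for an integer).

Clipped polygon: [(14/11,17) (20/11,11) (11,11) (11,17)]

1. After x ≥ 0: [(1,20) (2,9) (3,2) (8,2) (12,3) (18,5) (19,10) (19,20)]
2. After x ≤ 11: [(11,20) (1,20) (2,9) (3,2) (8,2) (11,11/4)]
3. After y ≥ 11: [(11,11) (11,20) (1,20) (20/11,11)]
4. After y ≤ 17: [(11,11) (11,17) (14/11,17) (20/11,11)]
5. Canonical ring: [(14/11,17) (20/11,11) (11,11) (11,17)]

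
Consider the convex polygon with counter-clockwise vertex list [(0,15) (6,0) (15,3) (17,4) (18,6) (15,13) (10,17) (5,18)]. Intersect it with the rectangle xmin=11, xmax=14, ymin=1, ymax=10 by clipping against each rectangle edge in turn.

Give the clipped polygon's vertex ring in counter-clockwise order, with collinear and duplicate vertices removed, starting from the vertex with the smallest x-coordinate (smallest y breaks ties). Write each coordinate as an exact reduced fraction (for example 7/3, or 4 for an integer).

Clipped polygon: [(11,5/3) (14,8/3) (14,10) (11,10)]

1. After x ≥ 11: [(11,5/3) (15,3) (17,4) (18,6) (15,13) (11,81/5)]
2. After x ≤ 14: [(11,5/3) (14,8/3) (14,69/5) (11,81/5)]
3. After y ≥ 1: [(11,5/3) (14,8/3) (14,69/5) (11,81/5)]
4. After y ≤ 10: [(11,10) (11,5/3) (14,8/3) (14,10)]
5. Canonical ring: [(11,5/3) (14,8/3) (14,10) (11,10)]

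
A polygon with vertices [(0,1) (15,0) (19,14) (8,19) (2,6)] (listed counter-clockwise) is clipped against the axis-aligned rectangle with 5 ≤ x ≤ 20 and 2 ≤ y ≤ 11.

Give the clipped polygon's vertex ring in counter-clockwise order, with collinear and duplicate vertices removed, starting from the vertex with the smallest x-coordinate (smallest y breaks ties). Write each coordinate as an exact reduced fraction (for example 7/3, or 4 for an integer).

1. After x ≥ 5: [(5,2/3) (15,0) (19,14) (8,19) (5,25/2)]
2. After x ≤ 20: [(5,2/3) (15,0) (19,14) (8,19) (5,25/2)]
3. After y ≥ 2: [(5,2) (109/7,2) (19,14) (8,19) (5,25/2)]
4. After y ≤ 11: [(5,11) (5,2) (109/7,2) (127/7,11)]
5. Canonical ring: [(5,2) (109/7,2) (127/7,11) (5,11)]

Clipped polygon: [(5,2) (109/7,2) (127/7,11) (5,11)]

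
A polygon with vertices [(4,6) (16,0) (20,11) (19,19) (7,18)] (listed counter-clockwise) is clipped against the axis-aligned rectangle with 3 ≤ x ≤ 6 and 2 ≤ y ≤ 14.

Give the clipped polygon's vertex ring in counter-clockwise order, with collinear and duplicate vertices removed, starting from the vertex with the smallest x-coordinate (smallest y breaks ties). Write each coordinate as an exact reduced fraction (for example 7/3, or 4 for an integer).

1. After x ≥ 3: [(4,6) (16,0) (20,11) (19,19) (7,18)]
2. After x ≤ 6: [(6,14) (4,6) (6,5)]
3. After y ≥ 2: [(6,14) (4,6) (6,5)]
4. After y ≤ 14: [(6,14) (4,6) (6,5)]
5. Canonical ring: [(4,6) (6,5) (6,14)]

Clipped polygon: [(4,6) (6,5) (6,14)]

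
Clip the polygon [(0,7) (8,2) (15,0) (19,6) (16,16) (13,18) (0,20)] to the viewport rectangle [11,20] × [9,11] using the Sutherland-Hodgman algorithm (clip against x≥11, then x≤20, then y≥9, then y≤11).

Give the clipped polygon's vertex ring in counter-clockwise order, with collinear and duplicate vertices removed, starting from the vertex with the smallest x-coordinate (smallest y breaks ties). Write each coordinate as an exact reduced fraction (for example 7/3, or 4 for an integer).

Clipped polygon: [(11,9) (181/10,9) (35/2,11) (11,11)]

1. After x ≥ 11: [(11,8/7) (15,0) (19,6) (16,16) (13,18) (11,238/13)]
2. After x ≤ 20: [(11,8/7) (15,0) (19,6) (16,16) (13,18) (11,238/13)]
3. After y ≥ 9: [(11,9) (181/10,9) (16,16) (13,18) (11,238/13)]
4. After y ≤ 11: [(11,11) (11,9) (181/10,9) (35/2,11)]
5. Canonical ring: [(11,9) (181/10,9) (35/2,11) (11,11)]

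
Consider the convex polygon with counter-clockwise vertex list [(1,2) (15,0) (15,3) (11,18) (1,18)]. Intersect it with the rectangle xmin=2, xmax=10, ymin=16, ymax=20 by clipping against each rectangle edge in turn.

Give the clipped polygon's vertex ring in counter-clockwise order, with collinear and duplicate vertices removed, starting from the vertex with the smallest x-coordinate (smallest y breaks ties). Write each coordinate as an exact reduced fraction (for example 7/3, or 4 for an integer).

1. After x ≥ 2: [(2,13/7) (15,0) (15,3) (11,18) (2,18)]
2. After x ≤ 10: [(2,13/7) (10,5/7) (10,18) (2,18)]
3. After y ≥ 16: [(2,16) (10,16) (10,18) (2,18)]
4. After y ≤ 20: [(2,16) (10,16) (10,18) (2,18)]
5. Canonical ring: [(2,16) (10,16) (10,18) (2,18)]

Clipped polygon: [(2,16) (10,16) (10,18) (2,18)]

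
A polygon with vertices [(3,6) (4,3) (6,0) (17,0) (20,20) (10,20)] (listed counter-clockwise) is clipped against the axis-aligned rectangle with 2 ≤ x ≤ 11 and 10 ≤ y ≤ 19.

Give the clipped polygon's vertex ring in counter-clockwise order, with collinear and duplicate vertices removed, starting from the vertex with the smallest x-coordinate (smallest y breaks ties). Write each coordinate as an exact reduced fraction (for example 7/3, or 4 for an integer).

1. After x ≥ 2: [(3,6) (4,3) (6,0) (17,0) (20,20) (10,20)]
2. After x ≤ 11: [(3,6) (4,3) (6,0) (11,0) (11,20) (10,20)]
3. After y ≥ 10: [(5,10) (11,10) (11,20) (10,20)]
4. After y ≤ 19: [(19/2,19) (5,10) (11,10) (11,19)]
5. Canonical ring: [(5,10) (11,10) (11,19) (19/2,19)]

Clipped polygon: [(5,10) (11,10) (11,19) (19/2,19)]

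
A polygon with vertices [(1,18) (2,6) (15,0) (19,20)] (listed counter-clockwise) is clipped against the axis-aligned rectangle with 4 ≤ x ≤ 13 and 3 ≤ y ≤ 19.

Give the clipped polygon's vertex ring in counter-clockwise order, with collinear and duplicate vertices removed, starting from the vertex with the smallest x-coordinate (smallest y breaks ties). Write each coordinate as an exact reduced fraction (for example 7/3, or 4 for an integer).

Clipped polygon: [(4,66/13) (17/2,3) (13,3) (13,19) (10,19) (4,55/3)]

1. After x ≥ 4: [(4,55/3) (4,66/13) (15,0) (19,20)]
2. After x ≤ 13: [(13,58/3) (4,55/3) (4,66/13) (13,12/13)]
3. After y ≥ 3: [(13,3) (13,58/3) (4,55/3) (4,66/13) (17/2,3)]
4. After y ≤ 19: [(13,3) (13,19) (10,19) (4,55/3) (4,66/13) (17/2,3)]
5. Canonical ring: [(4,66/13) (17/2,3) (13,3) (13,19) (10,19) (4,55/3)]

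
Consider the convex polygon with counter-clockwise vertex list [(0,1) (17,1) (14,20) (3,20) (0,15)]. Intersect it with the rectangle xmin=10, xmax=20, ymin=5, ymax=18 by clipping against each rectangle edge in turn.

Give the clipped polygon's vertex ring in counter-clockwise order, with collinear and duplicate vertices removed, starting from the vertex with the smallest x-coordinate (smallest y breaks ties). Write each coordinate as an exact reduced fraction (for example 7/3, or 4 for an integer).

1. After x ≥ 10: [(10,1) (17,1) (14,20) (10,20)]
2. After x ≤ 20: [(10,1) (17,1) (14,20) (10,20)]
3. After y ≥ 5: [(10,5) (311/19,5) (14,20) (10,20)]
4. After y ≤ 18: [(10,18) (10,5) (311/19,5) (272/19,18)]
5. Canonical ring: [(10,5) (311/19,5) (272/19,18) (10,18)]

Clipped polygon: [(10,5) (311/19,5) (272/19,18) (10,18)]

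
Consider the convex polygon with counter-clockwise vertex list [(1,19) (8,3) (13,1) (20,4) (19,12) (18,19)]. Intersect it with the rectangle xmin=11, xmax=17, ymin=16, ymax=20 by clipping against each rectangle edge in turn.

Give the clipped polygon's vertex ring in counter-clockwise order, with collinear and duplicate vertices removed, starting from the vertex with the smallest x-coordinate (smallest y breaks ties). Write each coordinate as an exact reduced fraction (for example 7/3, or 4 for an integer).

1. After x ≥ 11: [(11,19) (11,9/5) (13,1) (20,4) (19,12) (18,19)]
2. After x ≤ 17: [(17,19) (11,19) (11,9/5) (13,1) (17,19/7)]
3. After y ≥ 16: [(17,16) (17,19) (11,19) (11,16)]
4. After y ≤ 20: [(17,16) (17,19) (11,19) (11,16)]
5. Canonical ring: [(11,16) (17,16) (17,19) (11,19)]

Clipped polygon: [(11,16) (17,16) (17,19) (11,19)]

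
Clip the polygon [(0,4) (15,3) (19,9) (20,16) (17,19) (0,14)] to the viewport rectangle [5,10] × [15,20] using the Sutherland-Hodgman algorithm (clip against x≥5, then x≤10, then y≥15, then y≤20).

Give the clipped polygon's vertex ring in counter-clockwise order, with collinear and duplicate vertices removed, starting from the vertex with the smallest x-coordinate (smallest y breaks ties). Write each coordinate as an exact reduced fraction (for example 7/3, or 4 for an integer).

Clipped polygon: [(5,15) (10,15) (10,288/17) (5,263/17)]

1. After x ≥ 5: [(5,11/3) (15,3) (19,9) (20,16) (17,19) (5,263/17)]
2. After x ≤ 10: [(5,11/3) (10,10/3) (10,288/17) (5,263/17)]
3. After y ≥ 15: [(5,15) (10,15) (10,288/17) (5,263/17)]
4. After y ≤ 20: [(5,15) (10,15) (10,288/17) (5,263/17)]
5. Canonical ring: [(5,15) (10,15) (10,288/17) (5,263/17)]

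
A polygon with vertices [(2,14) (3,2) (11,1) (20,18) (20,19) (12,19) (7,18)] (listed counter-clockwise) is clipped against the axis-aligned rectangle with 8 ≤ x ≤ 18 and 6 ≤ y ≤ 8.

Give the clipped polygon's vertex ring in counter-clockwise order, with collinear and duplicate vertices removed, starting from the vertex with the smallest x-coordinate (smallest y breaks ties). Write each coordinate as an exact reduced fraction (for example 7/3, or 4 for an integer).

1. After x ≥ 8: [(8,11/8) (11,1) (20,18) (20,19) (12,19) (8,91/5)]
2. After x ≤ 18: [(8,11/8) (11,1) (18,128/9) (18,19) (12,19) (8,91/5)]
3. After y ≥ 6: [(8,6) (232/17,6) (18,128/9) (18,19) (12,19) (8,91/5)]
4. After y ≤ 8: [(8,8) (8,6) (232/17,6) (250/17,8)]
5. Canonical ring: [(8,6) (232/17,6) (250/17,8) (8,8)]

Clipped polygon: [(8,6) (232/17,6) (250/17,8) (8,8)]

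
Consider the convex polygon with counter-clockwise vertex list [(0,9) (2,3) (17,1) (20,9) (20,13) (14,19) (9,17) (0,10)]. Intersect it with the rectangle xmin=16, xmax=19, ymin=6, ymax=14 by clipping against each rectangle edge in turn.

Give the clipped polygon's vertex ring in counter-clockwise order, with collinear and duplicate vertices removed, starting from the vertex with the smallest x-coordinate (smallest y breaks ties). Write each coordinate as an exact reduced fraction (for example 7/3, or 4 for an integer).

Clipped polygon: [(16,6) (151/8,6) (19,19/3) (19,14) (16,14)]

1. After x ≥ 16: [(16,17/15) (17,1) (20,9) (20,13) (16,17)]
2. After x ≤ 19: [(16,17/15) (17,1) (19,19/3) (19,14) (16,17)]
3. After y ≥ 6: [(16,6) (151/8,6) (19,19/3) (19,14) (16,17)]
4. After y ≤ 14: [(16,14) (16,6) (151/8,6) (19,19/3) (19,14) (19,14)]
5. Canonical ring: [(16,6) (151/8,6) (19,19/3) (19,14) (16,14)]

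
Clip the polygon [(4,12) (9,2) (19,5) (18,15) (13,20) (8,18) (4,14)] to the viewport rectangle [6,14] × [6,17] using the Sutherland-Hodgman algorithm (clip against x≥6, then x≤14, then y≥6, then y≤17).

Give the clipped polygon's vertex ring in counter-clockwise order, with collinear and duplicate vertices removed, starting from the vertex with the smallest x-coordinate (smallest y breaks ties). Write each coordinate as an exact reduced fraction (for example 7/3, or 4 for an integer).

Clipped polygon: [(6,8) (7,6) (14,6) (14,17) (7,17) (6,16)]

1. After x ≥ 6: [(6,8) (9,2) (19,5) (18,15) (13,20) (8,18) (6,16)]
2. After x ≤ 14: [(6,8) (9,2) (14,7/2) (14,19) (13,20) (8,18) (6,16)]
3. After y ≥ 6: [(6,8) (7,6) (14,6) (14,19) (13,20) (8,18) (6,16)]
4. After y ≤ 17: [(6,8) (7,6) (14,6) (14,17) (7,17) (6,16)]
5. Canonical ring: [(6,8) (7,6) (14,6) (14,17) (7,17) (6,16)]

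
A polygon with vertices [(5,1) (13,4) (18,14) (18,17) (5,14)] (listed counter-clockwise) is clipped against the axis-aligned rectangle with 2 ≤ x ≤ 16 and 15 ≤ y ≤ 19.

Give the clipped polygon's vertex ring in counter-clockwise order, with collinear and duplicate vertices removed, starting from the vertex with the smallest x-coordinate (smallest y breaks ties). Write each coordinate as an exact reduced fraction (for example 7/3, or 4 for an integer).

Clipped polygon: [(28/3,15) (16,15) (16,215/13)]

1. After x ≥ 2: [(5,1) (13,4) (18,14) (18,17) (5,14)]
2. After x ≤ 16: [(5,1) (13,4) (16,10) (16,215/13) (5,14)]
3. After y ≥ 15: [(16,15) (16,215/13) (28/3,15)]
4. After y ≤ 19: [(16,15) (16,215/13) (28/3,15)]
5. Canonical ring: [(28/3,15) (16,15) (16,215/13)]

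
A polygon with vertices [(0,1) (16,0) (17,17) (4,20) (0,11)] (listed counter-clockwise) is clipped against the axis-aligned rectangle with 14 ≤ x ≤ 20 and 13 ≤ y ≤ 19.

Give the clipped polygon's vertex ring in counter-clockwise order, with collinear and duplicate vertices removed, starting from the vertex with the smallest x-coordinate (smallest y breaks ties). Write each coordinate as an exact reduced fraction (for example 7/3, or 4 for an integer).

1. After x ≥ 14: [(14,1/8) (16,0) (17,17) (14,230/13)]
2. After x ≤ 20: [(14,1/8) (16,0) (17,17) (14,230/13)]
3. After y ≥ 13: [(14,13) (285/17,13) (17,17) (14,230/13)]
4. After y ≤ 19: [(14,13) (285/17,13) (17,17) (14,230/13)]
5. Canonical ring: [(14,13) (285/17,13) (17,17) (14,230/13)]

Clipped polygon: [(14,13) (285/17,13) (17,17) (14,230/13)]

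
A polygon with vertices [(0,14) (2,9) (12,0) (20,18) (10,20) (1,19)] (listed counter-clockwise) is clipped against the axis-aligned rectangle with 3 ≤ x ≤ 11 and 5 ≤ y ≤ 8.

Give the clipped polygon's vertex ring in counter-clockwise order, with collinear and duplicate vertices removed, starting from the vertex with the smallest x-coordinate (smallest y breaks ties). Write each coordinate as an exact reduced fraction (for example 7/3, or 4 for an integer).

Clipped polygon: [(28/9,8) (58/9,5) (11,5) (11,8)]

1. After x ≥ 3: [(3,81/10) (12,0) (20,18) (10,20) (3,173/9)]
2. After x ≤ 11: [(3,81/10) (11,9/10) (11,99/5) (10,20) (3,173/9)]
3. After y ≥ 5: [(3,81/10) (58/9,5) (11,5) (11,99/5) (10,20) (3,173/9)]
4. After y ≤ 8: [(28/9,8) (58/9,5) (11,5) (11,8)]
5. Canonical ring: [(28/9,8) (58/9,5) (11,5) (11,8)]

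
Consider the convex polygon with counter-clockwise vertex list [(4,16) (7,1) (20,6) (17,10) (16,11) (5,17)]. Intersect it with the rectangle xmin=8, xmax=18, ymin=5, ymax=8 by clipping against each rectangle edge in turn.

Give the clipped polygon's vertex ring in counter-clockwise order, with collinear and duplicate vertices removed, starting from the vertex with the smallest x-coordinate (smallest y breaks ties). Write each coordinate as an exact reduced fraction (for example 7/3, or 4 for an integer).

Clipped polygon: [(8,5) (87/5,5) (18,68/13) (18,8) (8,8)]

1. After x ≥ 8: [(8,18/13) (20,6) (17,10) (16,11) (8,169/11)]
2. After x ≤ 18: [(8,18/13) (18,68/13) (18,26/3) (17,10) (16,11) (8,169/11)]
3. After y ≥ 5: [(8,5) (87/5,5) (18,68/13) (18,26/3) (17,10) (16,11) (8,169/11)]
4. After y ≤ 8: [(8,8) (8,5) (87/5,5) (18,68/13) (18,8)]
5. Canonical ring: [(8,5) (87/5,5) (18,68/13) (18,8) (8,8)]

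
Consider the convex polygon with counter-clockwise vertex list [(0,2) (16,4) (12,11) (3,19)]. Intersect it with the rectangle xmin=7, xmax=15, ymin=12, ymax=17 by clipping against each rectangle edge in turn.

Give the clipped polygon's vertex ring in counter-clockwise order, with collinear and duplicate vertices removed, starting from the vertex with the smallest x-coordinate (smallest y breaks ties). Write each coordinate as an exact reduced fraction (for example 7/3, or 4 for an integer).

Clipped polygon: [(7,12) (87/8,12) (7,139/9)]

1. After x ≥ 7: [(7,23/8) (16,4) (12,11) (7,139/9)]
2. After x ≤ 15: [(7,23/8) (15,31/8) (15,23/4) (12,11) (7,139/9)]
3. After y ≥ 12: [(7,12) (87/8,12) (7,139/9)]
4. After y ≤ 17: [(7,12) (87/8,12) (7,139/9)]
5. Canonical ring: [(7,12) (87/8,12) (7,139/9)]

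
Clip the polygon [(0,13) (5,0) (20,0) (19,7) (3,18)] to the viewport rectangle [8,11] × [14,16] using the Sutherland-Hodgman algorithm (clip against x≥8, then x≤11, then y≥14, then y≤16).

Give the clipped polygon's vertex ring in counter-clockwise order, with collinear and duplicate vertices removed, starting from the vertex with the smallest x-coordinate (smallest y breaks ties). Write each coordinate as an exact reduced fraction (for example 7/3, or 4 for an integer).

1. After x ≥ 8: [(8,0) (20,0) (19,7) (8,233/16)]
2. After x ≤ 11: [(8,0) (11,0) (11,25/2) (8,233/16)]
3. After y ≥ 14: [(8,14) (97/11,14) (8,233/16)]
4. After y ≤ 16: [(8,14) (97/11,14) (8,233/16)]
5. Canonical ring: [(8,14) (97/11,14) (8,233/16)]

Clipped polygon: [(8,14) (97/11,14) (8,233/16)]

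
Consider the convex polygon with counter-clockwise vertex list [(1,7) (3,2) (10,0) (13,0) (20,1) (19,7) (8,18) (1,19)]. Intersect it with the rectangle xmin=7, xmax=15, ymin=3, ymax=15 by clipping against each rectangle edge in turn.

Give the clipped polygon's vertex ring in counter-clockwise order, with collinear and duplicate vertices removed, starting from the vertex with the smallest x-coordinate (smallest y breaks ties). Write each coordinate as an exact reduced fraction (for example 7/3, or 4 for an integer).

1. After x ≥ 7: [(7,6/7) (10,0) (13,0) (20,1) (19,7) (8,18) (7,127/7)]
2. After x ≤ 15: [(7,6/7) (10,0) (13,0) (15,2/7) (15,11) (8,18) (7,127/7)]
3. After y ≥ 3: [(7,3) (15,3) (15,11) (8,18) (7,127/7)]
4. After y ≤ 15: [(7,15) (7,3) (15,3) (15,11) (11,15)]
5. Canonical ring: [(7,3) (15,3) (15,11) (11,15) (7,15)]

Clipped polygon: [(7,3) (15,3) (15,11) (11,15) (7,15)]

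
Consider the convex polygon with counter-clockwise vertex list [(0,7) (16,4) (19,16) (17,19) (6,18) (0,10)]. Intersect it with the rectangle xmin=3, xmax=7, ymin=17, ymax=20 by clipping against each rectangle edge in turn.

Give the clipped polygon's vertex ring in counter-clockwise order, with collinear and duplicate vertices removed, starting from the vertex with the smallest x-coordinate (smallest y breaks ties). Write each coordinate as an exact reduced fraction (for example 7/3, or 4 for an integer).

1. After x ≥ 3: [(3,103/16) (16,4) (19,16) (17,19) (6,18) (3,14)]
2. After x ≤ 7: [(3,103/16) (7,91/16) (7,199/11) (6,18) (3,14)]
3. After y ≥ 17: [(7,17) (7,199/11) (6,18) (21/4,17)]
4. After y ≤ 20: [(7,17) (7,199/11) (6,18) (21/4,17)]
5. Canonical ring: [(21/4,17) (7,17) (7,199/11) (6,18)]

Clipped polygon: [(21/4,17) (7,17) (7,199/11) (6,18)]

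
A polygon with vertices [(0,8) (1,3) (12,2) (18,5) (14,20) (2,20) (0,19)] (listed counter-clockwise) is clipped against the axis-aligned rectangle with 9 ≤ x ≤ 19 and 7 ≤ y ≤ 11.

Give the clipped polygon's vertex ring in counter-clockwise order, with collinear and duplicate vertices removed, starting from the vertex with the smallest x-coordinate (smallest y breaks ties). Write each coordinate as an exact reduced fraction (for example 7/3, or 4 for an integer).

1. After x ≥ 9: [(9,25/11) (12,2) (18,5) (14,20) (9,20)]
2. After x ≤ 19: [(9,25/11) (12,2) (18,5) (14,20) (9,20)]
3. After y ≥ 7: [(9,7) (262/15,7) (14,20) (9,20)]
4. After y ≤ 11: [(9,11) (9,7) (262/15,7) (82/5,11)]
5. Canonical ring: [(9,7) (262/15,7) (82/5,11) (9,11)]

Clipped polygon: [(9,7) (262/15,7) (82/5,11) (9,11)]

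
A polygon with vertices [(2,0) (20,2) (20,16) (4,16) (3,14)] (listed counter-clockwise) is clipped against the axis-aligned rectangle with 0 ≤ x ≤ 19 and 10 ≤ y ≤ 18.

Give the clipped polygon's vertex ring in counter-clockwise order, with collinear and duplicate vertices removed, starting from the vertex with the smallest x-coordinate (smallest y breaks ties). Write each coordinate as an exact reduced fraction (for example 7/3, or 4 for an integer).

1. After x ≥ 0: [(2,0) (20,2) (20,16) (4,16) (3,14)]
2. After x ≤ 19: [(2,0) (19,17/9) (19,16) (4,16) (3,14)]
3. After y ≥ 10: [(19/7,10) (19,10) (19,16) (4,16) (3,14)]
4. After y ≤ 18: [(19/7,10) (19,10) (19,16) (4,16) (3,14)]
5. Canonical ring: [(19/7,10) (19,10) (19,16) (4,16) (3,14)]

Clipped polygon: [(19/7,10) (19,10) (19,16) (4,16) (3,14)]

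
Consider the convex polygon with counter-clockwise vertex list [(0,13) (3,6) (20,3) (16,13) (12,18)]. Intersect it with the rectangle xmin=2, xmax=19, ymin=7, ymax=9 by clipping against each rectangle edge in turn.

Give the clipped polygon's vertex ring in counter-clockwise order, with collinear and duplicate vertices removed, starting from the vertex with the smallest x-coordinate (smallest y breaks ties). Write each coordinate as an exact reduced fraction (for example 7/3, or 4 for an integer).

1. After x ≥ 2: [(2,83/6) (2,25/3) (3,6) (20,3) (16,13) (12,18)]
2. After x ≤ 19: [(2,83/6) (2,25/3) (3,6) (19,54/17) (19,11/2) (16,13) (12,18)]
3. After y ≥ 7: [(2,83/6) (2,25/3) (18/7,7) (92/5,7) (16,13) (12,18)]
4. After y ≤ 9: [(2,9) (2,25/3) (18/7,7) (92/5,7) (88/5,9)]
5. Canonical ring: [(2,25/3) (18/7,7) (92/5,7) (88/5,9) (2,9)]

Clipped polygon: [(2,25/3) (18/7,7) (92/5,7) (88/5,9) (2,9)]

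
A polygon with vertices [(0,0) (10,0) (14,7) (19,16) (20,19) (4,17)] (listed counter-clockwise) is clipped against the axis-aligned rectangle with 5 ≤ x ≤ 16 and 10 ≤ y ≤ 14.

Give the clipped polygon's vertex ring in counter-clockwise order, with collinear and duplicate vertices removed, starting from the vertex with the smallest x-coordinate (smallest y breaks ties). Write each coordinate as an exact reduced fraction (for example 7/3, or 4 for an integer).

1. After x ≥ 5: [(5,0) (10,0) (14,7) (19,16) (20,19) (5,137/8)]
2. After x ≤ 16: [(5,0) (10,0) (14,7) (16,53/5) (16,37/2) (5,137/8)]
3. After y ≥ 10: [(5,10) (47/3,10) (16,53/5) (16,37/2) (5,137/8)]
4. After y ≤ 14: [(5,14) (5,10) (47/3,10) (16,53/5) (16,14)]
5. Canonical ring: [(5,10) (47/3,10) (16,53/5) (16,14) (5,14)]

Clipped polygon: [(5,10) (47/3,10) (16,53/5) (16,14) (5,14)]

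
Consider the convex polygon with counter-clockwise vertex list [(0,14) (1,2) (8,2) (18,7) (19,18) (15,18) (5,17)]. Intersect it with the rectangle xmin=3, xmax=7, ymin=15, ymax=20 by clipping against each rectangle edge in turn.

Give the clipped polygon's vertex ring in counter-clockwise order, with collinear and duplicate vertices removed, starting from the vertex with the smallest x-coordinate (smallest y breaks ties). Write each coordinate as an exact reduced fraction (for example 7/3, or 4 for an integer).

Clipped polygon: [(3,15) (7,15) (7,86/5) (5,17) (3,79/5)]

1. After x ≥ 3: [(3,79/5) (3,2) (8,2) (18,7) (19,18) (15,18) (5,17)]
2. After x ≤ 7: [(3,79/5) (3,2) (7,2) (7,86/5) (5,17)]
3. After y ≥ 15: [(3,79/5) (3,15) (7,15) (7,86/5) (5,17)]
4. After y ≤ 20: [(3,79/5) (3,15) (7,15) (7,86/5) (5,17)]
5. Canonical ring: [(3,15) (7,15) (7,86/5) (5,17) (3,79/5)]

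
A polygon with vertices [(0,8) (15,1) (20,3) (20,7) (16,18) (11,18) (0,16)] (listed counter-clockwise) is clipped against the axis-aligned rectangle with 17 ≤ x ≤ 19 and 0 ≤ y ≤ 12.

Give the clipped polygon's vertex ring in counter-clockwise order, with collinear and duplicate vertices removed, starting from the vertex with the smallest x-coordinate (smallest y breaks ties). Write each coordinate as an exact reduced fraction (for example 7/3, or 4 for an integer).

1. After x ≥ 17: [(17,9/5) (20,3) (20,7) (17,61/4)]
2. After x ≤ 19: [(17,9/5) (19,13/5) (19,39/4) (17,61/4)]
3. After y ≥ 0: [(17,9/5) (19,13/5) (19,39/4) (17,61/4)]
4. After y ≤ 12: [(17,12) (17,9/5) (19,13/5) (19,39/4) (200/11,12)]
5. Canonical ring: [(17,9/5) (19,13/5) (19,39/4) (200/11,12) (17,12)]

Clipped polygon: [(17,9/5) (19,13/5) (19,39/4) (200/11,12) (17,12)]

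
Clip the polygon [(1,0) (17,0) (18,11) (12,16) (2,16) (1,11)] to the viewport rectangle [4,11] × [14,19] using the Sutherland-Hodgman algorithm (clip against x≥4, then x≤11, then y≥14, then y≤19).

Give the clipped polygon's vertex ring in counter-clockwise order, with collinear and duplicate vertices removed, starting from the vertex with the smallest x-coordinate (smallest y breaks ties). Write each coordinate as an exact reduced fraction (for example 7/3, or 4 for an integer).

Clipped polygon: [(4,14) (11,14) (11,16) (4,16)]

1. After x ≥ 4: [(4,0) (17,0) (18,11) (12,16) (4,16)]
2. After x ≤ 11: [(4,0) (11,0) (11,16) (4,16)]
3. After y ≥ 14: [(4,14) (11,14) (11,16) (4,16)]
4. After y ≤ 19: [(4,14) (11,14) (11,16) (4,16)]
5. Canonical ring: [(4,14) (11,14) (11,16) (4,16)]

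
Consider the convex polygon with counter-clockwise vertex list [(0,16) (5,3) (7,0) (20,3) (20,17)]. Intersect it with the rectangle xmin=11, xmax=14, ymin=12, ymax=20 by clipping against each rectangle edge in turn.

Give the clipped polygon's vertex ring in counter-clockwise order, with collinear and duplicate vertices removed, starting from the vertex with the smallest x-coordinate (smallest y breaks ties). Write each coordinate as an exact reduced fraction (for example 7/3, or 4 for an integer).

1. After x ≥ 11: [(11,331/20) (11,12/13) (20,3) (20,17)]
2. After x ≤ 14: [(14,167/10) (11,331/20) (11,12/13) (14,21/13)]
3. After y ≥ 12: [(14,12) (14,167/10) (11,331/20) (11,12)]
4. After y ≤ 20: [(14,12) (14,167/10) (11,331/20) (11,12)]
5. Canonical ring: [(11,12) (14,12) (14,167/10) (11,331/20)]

Clipped polygon: [(11,12) (14,12) (14,167/10) (11,331/20)]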